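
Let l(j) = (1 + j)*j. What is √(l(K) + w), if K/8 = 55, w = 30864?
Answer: 2*√56226 ≈ 474.24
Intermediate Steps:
K = 440 (K = 8*55 = 440)
l(j) = j*(1 + j)
√(l(K) + w) = √(440*(1 + 440) + 30864) = √(440*441 + 30864) = √(194040 + 30864) = √224904 = 2*√56226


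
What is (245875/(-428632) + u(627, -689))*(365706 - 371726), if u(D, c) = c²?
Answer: -306237950524485/107158 ≈ -2.8578e+9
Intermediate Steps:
(245875/(-428632) + u(627, -689))*(365706 - 371726) = (245875/(-428632) + (-689)²)*(365706 - 371726) = (245875*(-1/428632) + 474721)*(-6020) = (-245875/428632 + 474721)*(-6020) = (203480365797/428632)*(-6020) = -306237950524485/107158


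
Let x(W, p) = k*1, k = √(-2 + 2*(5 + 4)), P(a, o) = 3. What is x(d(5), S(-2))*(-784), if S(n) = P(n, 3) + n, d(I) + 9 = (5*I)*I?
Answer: -3136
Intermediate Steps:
d(I) = -9 + 5*I² (d(I) = -9 + (5*I)*I = -9 + 5*I²)
k = 4 (k = √(-2 + 2*9) = √(-2 + 18) = √16 = 4)
S(n) = 3 + n
x(W, p) = 4 (x(W, p) = 4*1 = 4)
x(d(5), S(-2))*(-784) = 4*(-784) = -3136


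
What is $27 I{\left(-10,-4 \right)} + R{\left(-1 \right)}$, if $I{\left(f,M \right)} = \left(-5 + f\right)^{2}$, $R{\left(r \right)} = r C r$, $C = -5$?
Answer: $6070$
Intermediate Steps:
$R{\left(r \right)} = - 5 r^{2}$ ($R{\left(r \right)} = r \left(-5\right) r = - 5 r r = - 5 r^{2}$)
$27 I{\left(-10,-4 \right)} + R{\left(-1 \right)} = 27 \left(-5 - 10\right)^{2} - 5 \left(-1\right)^{2} = 27 \left(-15\right)^{2} - 5 = 27 \cdot 225 - 5 = 6075 - 5 = 6070$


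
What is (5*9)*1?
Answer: 45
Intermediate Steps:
(5*9)*1 = 45*1 = 45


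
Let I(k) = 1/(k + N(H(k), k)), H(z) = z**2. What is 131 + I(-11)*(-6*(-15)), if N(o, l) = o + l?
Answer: 1451/11 ≈ 131.91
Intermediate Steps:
N(o, l) = l + o
I(k) = 1/(k**2 + 2*k) (I(k) = 1/(k + (k + k**2)) = 1/(k**2 + 2*k))
131 + I(-11)*(-6*(-15)) = 131 + (1/((-11)*(2 - 11)))*(-6*(-15)) = 131 - 1/11/(-9)*90 = 131 - 1/11*(-1/9)*90 = 131 + (1/99)*90 = 131 + 10/11 = 1451/11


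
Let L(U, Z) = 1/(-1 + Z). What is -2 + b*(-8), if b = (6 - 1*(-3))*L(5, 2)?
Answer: -74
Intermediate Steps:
b = 9 (b = (6 - 1*(-3))/(-1 + 2) = (6 + 3)/1 = 9*1 = 9)
-2 + b*(-8) = -2 + 9*(-8) = -2 - 72 = -74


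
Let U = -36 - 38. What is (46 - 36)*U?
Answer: -740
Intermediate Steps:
U = -74
(46 - 36)*U = (46 - 36)*(-74) = 10*(-74) = -740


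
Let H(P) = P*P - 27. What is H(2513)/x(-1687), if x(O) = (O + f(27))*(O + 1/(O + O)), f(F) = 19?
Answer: 5326822277/2373538563 ≈ 2.2443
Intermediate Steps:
H(P) = -27 + P² (H(P) = P² - 27 = -27 + P²)
x(O) = (19 + O)*(O + 1/(2*O)) (x(O) = (O + 19)*(O + 1/(O + O)) = (19 + O)*(O + 1/(2*O)))
H(2513)/x(-1687) = (-27 + 2513²)/(½ + (-1687)² + 19*(-1687) + (19/2)/(-1687)) = (-27 + 6315169)/(½ + 2845969 - 32053 + (19/2)*(-1/1687)) = 6315142/(½ + 2845969 - 32053 - 19/3374) = 6315142/(4747077126/1687) = 6315142*(1687/4747077126) = 5326822277/2373538563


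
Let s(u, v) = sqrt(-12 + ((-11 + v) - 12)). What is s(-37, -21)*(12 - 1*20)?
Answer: -16*I*sqrt(14) ≈ -59.867*I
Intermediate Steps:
s(u, v) = sqrt(-35 + v) (s(u, v) = sqrt(-12 + (-23 + v)) = sqrt(-35 + v))
s(-37, -21)*(12 - 1*20) = sqrt(-35 - 21)*(12 - 1*20) = sqrt(-56)*(12 - 20) = (2*I*sqrt(14))*(-8) = -16*I*sqrt(14)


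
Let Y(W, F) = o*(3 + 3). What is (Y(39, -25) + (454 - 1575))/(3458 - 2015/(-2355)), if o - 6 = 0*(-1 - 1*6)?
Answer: -511035/1629121 ≈ -0.31369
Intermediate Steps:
o = 6 (o = 6 + 0*(-1 - 1*6) = 6 + 0*(-1 - 6) = 6 + 0*(-7) = 6 + 0 = 6)
Y(W, F) = 36 (Y(W, F) = 6*(3 + 3) = 6*6 = 36)
(Y(39, -25) + (454 - 1575))/(3458 - 2015/(-2355)) = (36 + (454 - 1575))/(3458 - 2015/(-2355)) = (36 - 1121)/(3458 - 2015*(-1/2355)) = -1085/(3458 + 403/471) = -1085/1629121/471 = -1085*471/1629121 = -511035/1629121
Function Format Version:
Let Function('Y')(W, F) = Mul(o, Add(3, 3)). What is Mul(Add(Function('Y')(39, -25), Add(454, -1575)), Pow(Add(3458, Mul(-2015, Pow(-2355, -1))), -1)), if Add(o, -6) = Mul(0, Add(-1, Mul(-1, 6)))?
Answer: Rational(-511035, 1629121) ≈ -0.31369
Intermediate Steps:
o = 6 (o = Add(6, Mul(0, Add(-1, Mul(-1, 6)))) = Add(6, Mul(0, Add(-1, -6))) = Add(6, Mul(0, -7)) = Add(6, 0) = 6)
Function('Y')(W, F) = 36 (Function('Y')(W, F) = Mul(6, Add(3, 3)) = Mul(6, 6) = 36)
Mul(Add(Function('Y')(39, -25), Add(454, -1575)), Pow(Add(3458, Mul(-2015, Pow(-2355, -1))), -1)) = Mul(Add(36, Add(454, -1575)), Pow(Add(3458, Mul(-2015, Pow(-2355, -1))), -1)) = Mul(Add(36, -1121), Pow(Add(3458, Mul(-2015, Rational(-1, 2355))), -1)) = Mul(-1085, Pow(Add(3458, Rational(403, 471)), -1)) = Mul(-1085, Pow(Rational(1629121, 471), -1)) = Mul(-1085, Rational(471, 1629121)) = Rational(-511035, 1629121)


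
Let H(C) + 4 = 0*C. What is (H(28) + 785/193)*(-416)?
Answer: -5408/193 ≈ -28.021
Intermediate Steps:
H(C) = -4 (H(C) = -4 + 0*C = -4 + 0 = -4)
(H(28) + 785/193)*(-416) = (-4 + 785/193)*(-416) = (13/193)*(-416) = -5408/193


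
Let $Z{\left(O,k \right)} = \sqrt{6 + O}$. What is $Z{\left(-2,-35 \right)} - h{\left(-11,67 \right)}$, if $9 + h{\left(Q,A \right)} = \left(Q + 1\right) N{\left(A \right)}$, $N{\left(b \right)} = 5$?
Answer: $61$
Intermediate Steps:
$h{\left(Q,A \right)} = -4 + 5 Q$ ($h{\left(Q,A \right)} = -9 + \left(Q + 1\right) 5 = -9 + \left(1 + Q\right) 5 = -9 + \left(5 + 5 Q\right) = -4 + 5 Q$)
$Z{\left(-2,-35 \right)} - h{\left(-11,67 \right)} = \sqrt{6 - 2} - \left(-4 + 5 \left(-11\right)\right) = \sqrt{4} - \left(-4 - 55\right) = 2 - -59 = 2 + 59 = 61$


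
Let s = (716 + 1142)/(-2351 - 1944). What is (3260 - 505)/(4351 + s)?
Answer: 11832725/18685687 ≈ 0.63325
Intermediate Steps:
s = -1858/4295 (s = 1858/(-4295) = 1858*(-1/4295) = -1858/4295 ≈ -0.43260)
(3260 - 505)/(4351 + s) = (3260 - 505)/(4351 - 1858/4295) = 2755/(18685687/4295) = 2755*(4295/18685687) = 11832725/18685687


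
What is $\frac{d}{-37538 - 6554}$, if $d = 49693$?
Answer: $- \frac{49693}{44092} \approx -1.127$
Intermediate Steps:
$\frac{d}{-37538 - 6554} = \frac{49693}{-37538 - 6554} = \frac{49693}{-44092} = 49693 \left(- \frac{1}{44092}\right) = - \frac{49693}{44092}$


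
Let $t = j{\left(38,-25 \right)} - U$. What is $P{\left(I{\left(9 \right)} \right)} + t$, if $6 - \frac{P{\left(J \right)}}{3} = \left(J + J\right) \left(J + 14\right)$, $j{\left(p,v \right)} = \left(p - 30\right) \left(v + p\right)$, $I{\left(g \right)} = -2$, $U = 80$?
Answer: $186$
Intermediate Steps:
$j{\left(p,v \right)} = \left(-30 + p\right) \left(p + v\right)$
$t = 24$ ($t = \left(38^{2} - 1140 - -750 + 38 \left(-25\right)\right) - 80 = \left(1444 - 1140 + 750 - 950\right) - 80 = 104 - 80 = 24$)
$P{\left(J \right)} = 18 - 6 J \left(14 + J\right)$ ($P{\left(J \right)} = 18 - 3 \left(J + J\right) \left(J + 14\right) = 18 - 3 \cdot 2 J \left(14 + J\right) = 18 - 6 J \left(14 + J\right)$)
$P{\left(I{\left(9 \right)} \right)} + t = \left(18 - -168 - 6 \left(-2\right)^{2}\right) + 24 = \left(18 + 168 - 24\right) + 24 = 162 + 24 = 186$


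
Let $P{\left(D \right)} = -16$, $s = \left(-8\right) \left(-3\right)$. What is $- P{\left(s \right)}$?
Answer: $16$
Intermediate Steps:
$s = 24$
$- P{\left(s \right)} = \left(-1\right) \left(-16\right) = 16$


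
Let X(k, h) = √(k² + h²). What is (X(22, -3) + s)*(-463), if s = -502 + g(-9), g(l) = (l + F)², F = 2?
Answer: 209739 - 463*√493 ≈ 1.9946e+5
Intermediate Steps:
g(l) = (2 + l)² (g(l) = (l + 2)² = (2 + l)²)
X(k, h) = √(h² + k²)
s = -453 (s = -502 + (2 - 9)² = -502 + (-7)² = -502 + 49 = -453)
(X(22, -3) + s)*(-463) = (√((-3)² + 22²) - 453)*(-463) = (√(9 + 484) - 453)*(-463) = (√493 - 453)*(-463) = (-453 + √493)*(-463) = 209739 - 463*√493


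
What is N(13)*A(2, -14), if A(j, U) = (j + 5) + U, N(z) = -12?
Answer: 84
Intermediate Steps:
A(j, U) = 5 + U + j (A(j, U) = (5 + j) + U = 5 + U + j)
N(13)*A(2, -14) = -12*(5 - 14 + 2) = -12*(-7) = 84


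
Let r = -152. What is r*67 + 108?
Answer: -10076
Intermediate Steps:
r*67 + 108 = -152*67 + 108 = -10184 + 108 = -10076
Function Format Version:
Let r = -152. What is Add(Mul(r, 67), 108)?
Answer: -10076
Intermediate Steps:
Add(Mul(r, 67), 108) = Add(Mul(-152, 67), 108) = Add(-10184, 108) = -10076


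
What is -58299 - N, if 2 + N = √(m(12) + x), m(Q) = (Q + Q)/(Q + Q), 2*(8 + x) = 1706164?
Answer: -58297 - 5*√34123 ≈ -59221.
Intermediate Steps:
x = 853074 (x = -8 + (½)*1706164 = -8 + 853082 = 853074)
m(Q) = 1 (m(Q) = (2*Q)/((2*Q)) = (2*Q)*(1/(2*Q)) = 1)
N = -2 + 5*√34123 (N = -2 + √(1 + 853074) = -2 + √853075 = -2 + 5*√34123 ≈ 921.62)
-58299 - N = -58299 - (-2 + 5*√34123) = -58299 + (2 - 5*√34123) = -58297 - 5*√34123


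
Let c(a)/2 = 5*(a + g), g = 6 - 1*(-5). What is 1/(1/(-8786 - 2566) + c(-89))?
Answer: -11352/8854561 ≈ -0.0012821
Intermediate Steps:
g = 11 (g = 6 + 5 = 11)
c(a) = 110 + 10*a (c(a) = 2*(5*(a + 11)) = 2*(5*(11 + a)) = 2*(55 + 5*a) = 110 + 10*a)
1/(1/(-8786 - 2566) + c(-89)) = 1/(1/(-8786 - 2566) + (110 + 10*(-89))) = 1/(1/(-11352) + (110 - 890)) = 1/(-1/11352 - 780) = 1/(-8854561/11352) = -11352/8854561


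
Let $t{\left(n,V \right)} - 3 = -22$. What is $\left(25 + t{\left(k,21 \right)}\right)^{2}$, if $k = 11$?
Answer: $36$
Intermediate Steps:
$t{\left(n,V \right)} = -19$ ($t{\left(n,V \right)} = 3 - 22 = -19$)
$\left(25 + t{\left(k,21 \right)}\right)^{2} = \left(25 - 19\right)^{2} = 6^{2} = 36$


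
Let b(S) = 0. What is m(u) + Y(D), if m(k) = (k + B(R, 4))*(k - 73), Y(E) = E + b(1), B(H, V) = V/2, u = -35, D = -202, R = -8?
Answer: 3362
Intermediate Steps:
B(H, V) = V/2 (B(H, V) = V*(1/2) = V/2)
Y(E) = E (Y(E) = E + 0 = E)
m(k) = (-73 + k)*(2 + k) (m(k) = (k + (1/2)*4)*(k - 73) = (k + 2)*(-73 + k) = (2 + k)*(-73 + k) = (-73 + k)*(2 + k))
m(u) + Y(D) = (-146 + (-35)**2 - 71*(-35)) - 202 = (-146 + 1225 + 2485) - 202 = 3564 - 202 = 3362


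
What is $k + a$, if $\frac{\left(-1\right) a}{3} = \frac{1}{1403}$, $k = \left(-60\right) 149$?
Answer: $- \frac{12542823}{1403} \approx -8940.0$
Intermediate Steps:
$k = -8940$
$a = - \frac{3}{1403} \approx -0.0021383$
$k + a = -8940 - \frac{3}{1403} = - \frac{12542823}{1403}$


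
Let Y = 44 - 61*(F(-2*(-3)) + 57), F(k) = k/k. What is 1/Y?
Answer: -1/3494 ≈ -0.00028620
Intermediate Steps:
F(k) = 1
Y = -3494 (Y = 44 - 61*(1 + 57) = 44 - 61*58 = 44 - 3538 = -3494)
1/Y = 1/(-3494) = -1/3494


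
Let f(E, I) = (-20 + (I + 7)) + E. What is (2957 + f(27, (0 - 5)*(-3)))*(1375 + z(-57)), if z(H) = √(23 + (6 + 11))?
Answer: 4105750 + 5972*√10 ≈ 4.1246e+6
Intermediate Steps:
f(E, I) = -13 + E + I (f(E, I) = (-20 + (7 + I)) + E = (-13 + I) + E = -13 + E + I)
z(H) = 2*√10 (z(H) = √(23 + 17) = √40 = 2*√10)
(2957 + f(27, (0 - 5)*(-3)))*(1375 + z(-57)) = (2957 + (-13 + 27 + (0 - 5)*(-3)))*(1375 + 2*√10) = (2957 + (-13 + 27 - 5*(-3)))*(1375 + 2*√10) = (2957 + (-13 + 27 + 15))*(1375 + 2*√10) = (2957 + 29)*(1375 + 2*√10) = 2986*(1375 + 2*√10) = 4105750 + 5972*√10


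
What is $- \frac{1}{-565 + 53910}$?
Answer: $- \frac{1}{53345} \approx -1.8746 \cdot 10^{-5}$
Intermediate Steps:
$- \frac{1}{-565 + 53910} = - \frac{1}{53345}$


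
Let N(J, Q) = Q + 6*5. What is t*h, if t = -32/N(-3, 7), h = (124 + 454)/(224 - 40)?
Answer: -2312/851 ≈ -2.7168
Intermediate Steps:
N(J, Q) = 30 + Q (N(J, Q) = Q + 30 = 30 + Q)
h = 289/92 (h = 578/184 = 578*(1/184) = 289/92 ≈ 3.1413)
t = -32/37 (t = -32/(30 + 7) = -32/37 ≈ -0.86487)
t*h = -32/37*289/92 = -2312/851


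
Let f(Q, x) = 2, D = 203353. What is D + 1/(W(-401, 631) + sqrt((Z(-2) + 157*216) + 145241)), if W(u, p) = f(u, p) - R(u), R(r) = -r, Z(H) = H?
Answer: 10167651/50 + sqrt(179151)/19950 ≈ 2.0335e+5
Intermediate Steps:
W(u, p) = 2 + u (W(u, p) = 2 - (-1)*u = 2 + u)
D + 1/(W(-401, 631) + sqrt((Z(-2) + 157*216) + 145241)) = 203353 + 1/((2 - 401) + sqrt((-2 + 157*216) + 145241)) = 203353 + 1/(-399 + sqrt((-2 + 33912) + 145241)) = 203353 + 1/(-399 + sqrt(33910 + 145241)) = 203353 + 1/(-399 + sqrt(179151))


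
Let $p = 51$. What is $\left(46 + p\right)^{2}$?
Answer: $9409$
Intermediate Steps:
$\left(46 + p\right)^{2} = \left(46 + 51\right)^{2} = 97^{2} = 9409$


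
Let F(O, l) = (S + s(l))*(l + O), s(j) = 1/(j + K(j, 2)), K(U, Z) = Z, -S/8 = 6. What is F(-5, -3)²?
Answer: 153664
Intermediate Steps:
S = -48 (S = -8*6 = -48)
s(j) = 1/(2 + j) (s(j) = 1/(j + 2) = 1/(2 + j))
F(O, l) = (-48 + 1/(2 + l))*(O + l) (F(O, l) = (-48 + 1/(2 + l))*(l + O) = (-48 + 1/(2 + l))*(O + l))
F(-5, -3)² = ((-5 - 3 - 48*(2 - 3)*(-5 - 3))/(2 - 3))² = ((-5 - 3 - 48*(-1)*(-8))/(-1))² = (-(-5 - 3 - 384))² = (-1*(-392))² = 392² = 153664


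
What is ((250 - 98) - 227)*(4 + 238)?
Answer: -18150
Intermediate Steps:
((250 - 98) - 227)*(4 + 238) = (152 - 227)*242 = -75*242 = -18150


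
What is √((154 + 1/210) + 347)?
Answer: √22094310/210 ≈ 22.383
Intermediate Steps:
√((154 + 1/210) + 347) = √(32341/210 + 347) = √(105211/210) = √22094310/210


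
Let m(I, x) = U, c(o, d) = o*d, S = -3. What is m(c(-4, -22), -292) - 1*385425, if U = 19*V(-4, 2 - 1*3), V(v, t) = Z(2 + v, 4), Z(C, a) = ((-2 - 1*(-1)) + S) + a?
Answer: -385425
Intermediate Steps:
Z(C, a) = -4 + a (Z(C, a) = ((-2 - 1*(-1)) - 3) + a = ((-2 + 1) - 3) + a = (-1 - 3) + a = -4 + a)
c(o, d) = d*o
V(v, t) = 0 (V(v, t) = -4 + 4 = 0)
U = 0 (U = 19*0 = 0)
m(I, x) = 0
m(c(-4, -22), -292) - 1*385425 = 0 - 1*385425 = 0 - 385425 = -385425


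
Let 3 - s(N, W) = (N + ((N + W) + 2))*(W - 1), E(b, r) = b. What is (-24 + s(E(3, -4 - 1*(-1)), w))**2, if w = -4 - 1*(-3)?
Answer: 49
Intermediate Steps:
w = -1 (w = -4 + 3 = -1)
s(N, W) = 3 - (-1 + W)*(2 + W + 2*N) (s(N, W) = 3 - (N + ((N + W) + 2))*(W - 1) = 3 - (N + (2 + N + W))*(-1 + W) = 3 - (2 + W + 2*N)*(-1 + W) = 3 - (-1 + W)*(2 + W + 2*N))
(-24 + s(E(3, -4 - 1*(-1)), w))**2 = (-24 + (5 - 1*(-1) - 1*(-1)**2 + 2*3 - 2*3*(-1)))**2 = (-24 + (5 + 1 - 1*1 + 6 + 6))**2 = (-24 + (5 + 1 - 1 + 6 + 6))**2 = (-24 + 17)**2 = (-7)**2 = 49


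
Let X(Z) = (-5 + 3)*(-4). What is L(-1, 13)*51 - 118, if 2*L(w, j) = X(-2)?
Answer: 86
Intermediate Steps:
X(Z) = 8 (X(Z) = -2*(-4) = 8)
L(w, j) = 4 (L(w, j) = (½)*8 = 4)
L(-1, 13)*51 - 118 = 4*51 - 118 = 204 - 118 = 86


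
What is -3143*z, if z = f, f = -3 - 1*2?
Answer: 15715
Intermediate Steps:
f = -5 (f = -3 - 2 = -5)
z = -5
-3143*z = -3143*(-5) = 15715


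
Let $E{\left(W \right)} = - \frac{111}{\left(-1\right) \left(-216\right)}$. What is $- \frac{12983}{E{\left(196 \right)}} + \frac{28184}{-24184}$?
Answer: $\frac{2825697497}{111851} \approx 25263.0$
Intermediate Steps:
$E{\left(W \right)} = - \frac{37}{72}$ ($E{\left(W \right)} = - \frac{111}{216} = \left(-111\right) \frac{1}{216} = - \frac{37}{72}$)
$- \frac{12983}{E{\left(196 \right)}} + \frac{28184}{-24184} = - \frac{12983}{- \frac{37}{72}} + \frac{28184}{-24184} = \left(-12983\right) \left(- \frac{72}{37}\right) + 28184 \left(- \frac{1}{24184}\right) = \frac{934776}{37} - \frac{3523}{3023} = \frac{2825697497}{111851}$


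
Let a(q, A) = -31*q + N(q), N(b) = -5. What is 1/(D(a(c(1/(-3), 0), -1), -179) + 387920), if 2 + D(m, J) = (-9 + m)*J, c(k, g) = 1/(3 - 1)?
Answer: 2/786397 ≈ 2.5432e-6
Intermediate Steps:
c(k, g) = ½ (c(k, g) = 1/2 = ½)
a(q, A) = -5 - 31*q (a(q, A) = -31*q - 5 = -5 - 31*q)
D(m, J) = -2 + J*(-9 + m) (D(m, J) = -2 + (-9 + m)*J = -2 + J*(-9 + m))
1/(D(a(c(1/(-3), 0), -1), -179) + 387920) = 1/((-2 - 9*(-179) - 179*(-5 - 31*½)) + 387920) = 1/((-2 + 1611 - 179*(-5 - 31/2)) + 387920) = 1/((-2 + 1611 - 179*(-41/2)) + 387920) = 1/((-2 + 1611 + 7339/2) + 387920) = 1/(10557/2 + 387920) = 1/(786397/2) = 2/786397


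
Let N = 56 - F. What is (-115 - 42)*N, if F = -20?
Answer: -11932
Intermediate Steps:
N = 76 (N = 56 - 1*(-20) = 56 + 20 = 76)
(-115 - 42)*N = (-115 - 42)*76 = -157*76 = -11932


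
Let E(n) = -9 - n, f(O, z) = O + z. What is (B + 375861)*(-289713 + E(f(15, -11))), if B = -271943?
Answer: -30107746468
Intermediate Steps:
(B + 375861)*(-289713 + E(f(15, -11))) = (-271943 + 375861)*(-289713 + (-9 - (15 - 11))) = 103918*(-289713 + (-9 - 1*4)) = 103918*(-289713 + (-9 - 4)) = 103918*(-289713 - 13) = 103918*(-289726) = -30107746468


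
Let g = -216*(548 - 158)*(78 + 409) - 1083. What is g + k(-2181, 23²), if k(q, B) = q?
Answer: -41028144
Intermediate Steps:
g = -41025963 (g = -84240*487 - 1083 = -216*189930 - 1083 = -41024880 - 1083 = -41025963)
g + k(-2181, 23²) = -41025963 - 2181 = -41028144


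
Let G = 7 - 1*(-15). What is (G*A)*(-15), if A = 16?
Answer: -5280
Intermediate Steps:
G = 22 (G = 7 + 15 = 22)
(G*A)*(-15) = (22*16)*(-15) = 352*(-15) = -5280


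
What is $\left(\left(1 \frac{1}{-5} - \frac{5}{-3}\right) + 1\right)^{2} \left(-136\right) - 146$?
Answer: $- \frac{219034}{225} \approx -973.48$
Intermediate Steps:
$\left(\left(1 \frac{1}{-5} - \frac{5}{-3}\right) + 1\right)^{2} \left(-136\right) - 146 = \left(\left(1 \left(- \frac{1}{5}\right) - - \frac{5}{3}\right) + 1\right)^{2} \left(-136\right) - 146 = \left(\left(- \frac{1}{5} + \frac{5}{3}\right) + 1\right)^{2} \left(-136\right) - 146 = \left(\frac{22}{15} + 1\right)^{2} \left(-136\right) - 146 = \left(\frac{37}{15}\right)^{2} \left(-136\right) - 146 = \frac{1369}{225} \left(-136\right) - 146 = - \frac{186184}{225} - 146 = - \frac{219034}{225}$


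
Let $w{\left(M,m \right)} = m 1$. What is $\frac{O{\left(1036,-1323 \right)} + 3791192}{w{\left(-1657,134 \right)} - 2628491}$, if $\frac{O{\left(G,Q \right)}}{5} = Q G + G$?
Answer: $\frac{3056768}{2628357} \approx 1.163$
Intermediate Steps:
$O{\left(G,Q \right)} = 5 G + 5 G Q$ ($O{\left(G,Q \right)} = 5 \left(Q G + G\right) = 5 \left(G Q + G\right) = 5 \left(G + G Q\right) = 5 G + 5 G Q$)
$w{\left(M,m \right)} = m$
$\frac{O{\left(1036,-1323 \right)} + 3791192}{w{\left(-1657,134 \right)} - 2628491} = \frac{5 \cdot 1036 \left(1 - 1323\right) + 3791192}{134 - 2628491} = \frac{5 \cdot 1036 \left(-1322\right) + 3791192}{-2628357} = \left(-6847960 + 3791192\right) \left(- \frac{1}{2628357}\right) = \left(-3056768\right) \left(- \frac{1}{2628357}\right) = \frac{3056768}{2628357}$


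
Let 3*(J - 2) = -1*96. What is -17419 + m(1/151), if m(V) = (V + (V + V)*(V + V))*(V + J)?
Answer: -59973465464/3442951 ≈ -17419.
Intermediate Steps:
J = -30 (J = 2 + (-1*96)/3 = 2 + (⅓)*(-96) = 2 - 32 = -30)
m(V) = (-30 + V)*(V + 4*V²) (m(V) = (V + (V + V)*(V + V))*(V - 30) = (V + (2*V)*(2*V))*(-30 + V) = (V + 4*V²)*(-30 + V) = (-30 + V)*(V + 4*V²))
-17419 + m(1/151) = -17419 + (-30 - 119/151 + 4*(1/151)²)/151 = -17419 + (-30 - 119*1/151 + 4*(1/151)²)/151 = -17419 + (-30 - 119/151 + 4*(1/22801))/151 = -17419 + (-30 - 119/151 + 4/22801)/151 = -17419 + (1/151)*(-701995/22801) = -17419 - 701995/3442951 = -59973465464/3442951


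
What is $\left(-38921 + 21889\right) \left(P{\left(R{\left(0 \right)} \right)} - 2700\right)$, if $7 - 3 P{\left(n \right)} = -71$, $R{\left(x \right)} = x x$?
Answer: $45543568$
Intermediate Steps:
$R{\left(x \right)} = x^{2}$
$P{\left(n \right)} = 26$ ($P{\left(n \right)} = \frac{7}{3} - - \frac{71}{3} = \frac{7}{3} + \frac{71}{3} = 26$)
$\left(-38921 + 21889\right) \left(P{\left(R{\left(0 \right)} \right)} - 2700\right) = \left(-38921 + 21889\right) \left(26 - 2700\right) = \left(-17032\right) \left(-2674\right) = 45543568$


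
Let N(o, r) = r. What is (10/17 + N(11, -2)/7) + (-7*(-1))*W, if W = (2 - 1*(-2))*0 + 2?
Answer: 1702/119 ≈ 14.303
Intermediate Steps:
W = 2 (W = (2 + 2)*0 + 2 = 4*0 + 2 = 0 + 2 = 2)
(10/17 + N(11, -2)/7) + (-7*(-1))*W = (10/17 - 2/7) - 7*(-1)*2 = (10*(1/17) - 2*⅐) + 7*2 = (10/17 - 2/7) + 14 = 36/119 + 14 = 1702/119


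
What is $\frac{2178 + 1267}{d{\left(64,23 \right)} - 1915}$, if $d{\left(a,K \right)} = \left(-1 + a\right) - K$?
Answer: $- \frac{689}{375} \approx -1.8373$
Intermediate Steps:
$d{\left(a,K \right)} = -1 + a - K$
$\frac{2178 + 1267}{d{\left(64,23 \right)} - 1915} = \frac{2178 + 1267}{\left(-1 + 64 - 23\right) - 1915} = \frac{3445}{\left(-1 + 64 - 23\right) - 1915} = \frac{3445}{40 - 1915} = \frac{3445}{-1875} = 3445 \left(- \frac{1}{1875}\right) = - \frac{689}{375}$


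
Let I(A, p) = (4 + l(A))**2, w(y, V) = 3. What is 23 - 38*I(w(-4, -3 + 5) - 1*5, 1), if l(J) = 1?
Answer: -927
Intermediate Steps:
I(A, p) = 25 (I(A, p) = (4 + 1)**2 = 5**2 = 25)
23 - 38*I(w(-4, -3 + 5) - 1*5, 1) = 23 - 38*25 = 23 - 950 = -927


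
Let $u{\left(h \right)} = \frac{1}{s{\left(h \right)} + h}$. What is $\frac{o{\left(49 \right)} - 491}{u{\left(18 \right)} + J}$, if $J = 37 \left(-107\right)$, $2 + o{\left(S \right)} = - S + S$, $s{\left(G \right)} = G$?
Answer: $\frac{17748}{142523} \approx 0.12453$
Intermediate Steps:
$o{\left(S \right)} = -2$ ($o{\left(S \right)} = -2 + \left(- S + S\right) = -2 + 0 = -2$)
$J = -3959$
$u{\left(h \right)} = \frac{1}{2 h}$ ($u{\left(h \right)} = \frac{1}{h + h} = \frac{1}{2 h}$)
$\frac{o{\left(49 \right)} - 491}{u{\left(18 \right)} + J} = \frac{-2 - 491}{\frac{1}{2 \cdot 18} - 3959} = - \frac{493}{\frac{1}{2} \cdot \frac{1}{18} - 3959} = - \frac{493}{\frac{1}{36} - 3959} = - \frac{493}{- \frac{142523}{36}} = \left(-493\right) \left(- \frac{36}{142523}\right) = \frac{17748}{142523}$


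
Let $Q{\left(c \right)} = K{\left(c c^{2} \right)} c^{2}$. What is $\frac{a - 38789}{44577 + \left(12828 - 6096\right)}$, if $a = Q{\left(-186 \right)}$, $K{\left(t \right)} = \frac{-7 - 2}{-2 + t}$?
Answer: $- \frac{124800697799}{165083064561} \approx -0.75599$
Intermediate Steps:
$K{\left(t \right)} = - \frac{9}{-2 + t}$
$Q{\left(c \right)} = - \frac{9 c^{2}}{-2 + c^{3}}$ ($Q{\left(c \right)} = - \frac{9}{-2 + c c^{2}} c^{2} = - \frac{9}{-2 + c^{3}} c^{2} = - \frac{9 c^{2}}{-2 + c^{3}}$)
$a = \frac{155682}{3217429}$ ($a = - \frac{9 \left(-186\right)^{2}}{-2 + \left(-186\right)^{3}} = \left(-9\right) 34596 \frac{1}{-2 - 6434856} = \left(-9\right) 34596 \frac{1}{-6434858} = \left(-9\right) 34596 \left(- \frac{1}{6434858}\right) = \frac{155682}{3217429} \approx 0.048387$)
$\frac{a - 38789}{44577 + \left(12828 - 6096\right)} = \frac{\frac{155682}{3217429} - 38789}{44577 + \left(12828 - 6096\right)} = - \frac{124800697799}{3217429 \left(44577 + 6732\right)} = - \frac{124800697799}{3217429 \cdot 51309} = \left(- \frac{124800697799}{3217429}\right) \frac{1}{51309} = - \frac{124800697799}{165083064561}$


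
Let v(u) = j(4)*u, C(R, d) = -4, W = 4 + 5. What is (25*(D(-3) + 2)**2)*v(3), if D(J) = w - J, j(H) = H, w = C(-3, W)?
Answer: 300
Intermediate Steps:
W = 9
w = -4
v(u) = 4*u
D(J) = -4 - J
(25*(D(-3) + 2)**2)*v(3) = (25*((-4 - 1*(-3)) + 2)**2)*(4*3) = (25*((-4 + 3) + 2)**2)*12 = (25*(-1 + 2)**2)*12 = (25*1**2)*12 = (25*1)*12 = 25*12 = 300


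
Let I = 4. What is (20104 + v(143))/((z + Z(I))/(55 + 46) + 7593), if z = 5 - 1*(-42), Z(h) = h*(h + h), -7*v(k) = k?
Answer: 14199085/5368804 ≈ 2.6447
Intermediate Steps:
v(k) = -k/7
Z(h) = 2*h² (Z(h) = h*(2*h) = 2*h²)
z = 47 (z = 5 + 42 = 47)
(20104 + v(143))/((z + Z(I))/(55 + 46) + 7593) = (20104 - ⅐*143)/((47 + 2*4²)/(55 + 46) + 7593) = (20104 - 143/7)/((47 + 2*16)/101 + 7593) = 140585/(7*((47 + 32)/101 + 7593)) = 140585/(7*((1/101)*79 + 7593)) = 140585/(7*(79/101 + 7593)) = 140585/(7*(766972/101)) = (140585/7)*(101/766972) = 14199085/5368804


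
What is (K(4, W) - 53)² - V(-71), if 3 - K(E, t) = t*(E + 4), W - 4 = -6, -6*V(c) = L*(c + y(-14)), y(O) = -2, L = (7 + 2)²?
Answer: 341/2 ≈ 170.50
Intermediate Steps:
L = 81 (L = 9² = 81)
V(c) = 27 - 27*c/2 (V(c) = -27*(c - 2)/2 = -27*(-2 + c)/2 = -(-162 + 81*c)/6 = 27 - 27*c/2)
W = -2 (W = 4 - 6 = -2)
K(E, t) = 3 - t*(4 + E) (K(E, t) = 3 - t*(E + 4) = 3 - t*(4 + E))
(K(4, W) - 53)² - V(-71) = ((3 - 4*(-2) - 1*4*(-2)) - 53)² - (27 - 27/2*(-71)) = ((3 + 8 + 8) - 53)² - (27 + 1917/2) = (19 - 53)² - 1*1971/2 = (-34)² - 1971/2 = 1156 - 1971/2 = 341/2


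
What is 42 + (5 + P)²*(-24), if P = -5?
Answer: 42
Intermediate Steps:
42 + (5 + P)²*(-24) = 42 + (5 - 5)²*(-24) = 42 + 0²*(-24) = 42 + 0*(-24) = 42 + 0 = 42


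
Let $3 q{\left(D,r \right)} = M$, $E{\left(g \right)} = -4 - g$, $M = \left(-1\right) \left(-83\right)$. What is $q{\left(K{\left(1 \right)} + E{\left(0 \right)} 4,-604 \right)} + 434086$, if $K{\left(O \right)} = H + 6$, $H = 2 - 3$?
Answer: $\frac{1302341}{3} \approx 4.3411 \cdot 10^{5}$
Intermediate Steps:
$H = -1$
$K{\left(O \right)} = 5$ ($K{\left(O \right)} = -1 + 6 = 5$)
$M = 83$
$q{\left(D,r \right)} = \frac{83}{3}$ ($q{\left(D,r \right)} = \frac{1}{3} \cdot 83 = \frac{83}{3}$)
$q{\left(K{\left(1 \right)} + E{\left(0 \right)} 4,-604 \right)} + 434086 = \frac{83}{3} + 434086 = \frac{1302341}{3}$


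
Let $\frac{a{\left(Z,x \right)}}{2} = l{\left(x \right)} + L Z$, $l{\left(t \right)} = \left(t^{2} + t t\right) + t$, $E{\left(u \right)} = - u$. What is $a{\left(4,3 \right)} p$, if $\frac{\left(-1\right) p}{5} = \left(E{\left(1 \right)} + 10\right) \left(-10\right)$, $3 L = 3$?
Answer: $22500$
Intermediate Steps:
$L = 1$ ($L = \frac{1}{3} \cdot 3 = 1$)
$l{\left(t \right)} = t + 2 t^{2}$ ($l{\left(t \right)} = \left(t^{2} + t^{2}\right) + t = 2 t^{2} + t = t + 2 t^{2}$)
$p = 450$ ($p = - 5 \left(\left(-1\right) 1 + 10\right) \left(-10\right) = - 5 \left(-1 + 10\right) \left(-10\right) = - 5 \cdot 9 \left(-10\right) = \left(-5\right) \left(-90\right) = 450$)
$a{\left(Z,x \right)} = 2 Z + 2 x \left(1 + 2 x\right)$ ($a{\left(Z,x \right)} = 2 \left(x \left(1 + 2 x\right) + 1 Z\right) = 2 \left(x \left(1 + 2 x\right) + Z\right) = 2 \left(Z + x \left(1 + 2 x\right)\right) = 2 Z + 2 x \left(1 + 2 x\right)$)
$a{\left(4,3 \right)} p = \left(2 \cdot 4 + 2 \cdot 3 \left(1 + 2 \cdot 3\right)\right) 450 = \left(8 + 2 \cdot 3 \left(1 + 6\right)\right) 450 = \left(8 + 2 \cdot 3 \cdot 7\right) 450 = \left(8 + 42\right) 450 = 50 \cdot 450 = 22500$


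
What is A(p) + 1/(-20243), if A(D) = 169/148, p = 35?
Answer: 3420919/2995964 ≈ 1.1418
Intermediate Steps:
A(D) = 169/148 (A(D) = 169*(1/148) = 169/148)
A(p) + 1/(-20243) = 169/148 + 1/(-20243) = 169/148 - 1/20243 = 3420919/2995964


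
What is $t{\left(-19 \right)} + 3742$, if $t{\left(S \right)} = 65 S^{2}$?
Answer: $27207$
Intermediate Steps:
$t{\left(-19 \right)} + 3742 = 65 \left(-19\right)^{2} + 3742 = 65 \cdot 361 + 3742 = 23465 + 3742 = 27207$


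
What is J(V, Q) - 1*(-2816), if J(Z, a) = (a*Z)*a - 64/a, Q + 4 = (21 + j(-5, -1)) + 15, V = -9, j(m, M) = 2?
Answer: -129028/17 ≈ -7589.9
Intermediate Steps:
Q = 34 (Q = -4 + ((21 + 2) + 15) = -4 + (23 + 15) = -4 + 38 = 34)
J(Z, a) = -64/a + Z*a² (J(Z, a) = (Z*a)*a - 64/a = Z*a² - 64/a = -64/a + Z*a²)
J(V, Q) - 1*(-2816) = (-64 - 9*34³)/34 - 1*(-2816) = (-64 - 9*39304)/34 + 2816 = (-64 - 353736)/34 + 2816 = (1/34)*(-353800) + 2816 = -176900/17 + 2816 = -129028/17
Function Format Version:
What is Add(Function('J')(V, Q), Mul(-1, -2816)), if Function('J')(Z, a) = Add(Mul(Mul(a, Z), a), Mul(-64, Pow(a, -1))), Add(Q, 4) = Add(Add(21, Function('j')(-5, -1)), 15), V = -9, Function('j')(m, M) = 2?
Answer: Rational(-129028, 17) ≈ -7589.9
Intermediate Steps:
Q = 34 (Q = Add(-4, Add(Add(21, 2), 15)) = Add(-4, Add(23, 15)) = Add(-4, 38) = 34)
Function('J')(Z, a) = Add(Mul(-64, Pow(a, -1)), Mul(Z, Pow(a, 2))) (Function('J')(Z, a) = Add(Mul(Mul(Z, a), a), Mul(-64, Pow(a, -1))) = Add(Mul(Z, Pow(a, 2)), Mul(-64, Pow(a, -1))) = Add(Mul(-64, Pow(a, -1)), Mul(Z, Pow(a, 2))))
Add(Function('J')(V, Q), Mul(-1, -2816)) = Add(Mul(Pow(34, -1), Add(-64, Mul(-9, Pow(34, 3)))), Mul(-1, -2816)) = Add(Mul(Rational(1, 34), Add(-64, Mul(-9, 39304))), 2816) = Add(Mul(Rational(1, 34), Add(-64, -353736)), 2816) = Add(Mul(Rational(1, 34), -353800), 2816) = Add(Rational(-176900, 17), 2816) = Rational(-129028, 17)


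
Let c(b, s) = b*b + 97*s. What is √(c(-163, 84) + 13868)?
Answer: √48585 ≈ 220.42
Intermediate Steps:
c(b, s) = b² + 97*s
√(c(-163, 84) + 13868) = √(((-163)² + 97*84) + 13868) = √((26569 + 8148) + 13868) = √(34717 + 13868) = √48585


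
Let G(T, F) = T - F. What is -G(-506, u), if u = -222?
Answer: 284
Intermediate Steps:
-G(-506, u) = -(-506 - 1*(-222)) = -(-506 + 222) = -1*(-284) = 284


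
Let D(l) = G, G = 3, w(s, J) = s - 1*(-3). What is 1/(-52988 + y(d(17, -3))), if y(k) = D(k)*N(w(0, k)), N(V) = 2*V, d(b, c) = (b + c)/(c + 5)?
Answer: -1/52970 ≈ -1.8879e-5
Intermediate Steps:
w(s, J) = 3 + s (w(s, J) = s + 3 = 3 + s)
d(b, c) = (b + c)/(5 + c)
D(l) = 3
y(k) = 18 (y(k) = 3*(2*(3 + 0)) = 3*(2*3) = 3*6 = 18)
1/(-52988 + y(d(17, -3))) = 1/(-52988 + 18) = 1/(-52970) = -1/52970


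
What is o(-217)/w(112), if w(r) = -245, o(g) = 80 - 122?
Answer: 6/35 ≈ 0.17143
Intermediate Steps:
o(g) = -42
o(-217)/w(112) = -42/(-245) = -42*(-1/245) = 6/35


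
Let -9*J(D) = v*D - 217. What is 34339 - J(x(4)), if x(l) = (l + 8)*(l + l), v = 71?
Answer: 315650/9 ≈ 35072.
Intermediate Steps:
x(l) = 2*l*(8 + l) (x(l) = (8 + l)*(2*l) = 2*l*(8 + l))
J(D) = 217/9 - 71*D/9 (J(D) = -(71*D - 217)/9 = -(-217 + 71*D)/9 = 217/9 - 71*D/9)
34339 - J(x(4)) = 34339 - (217/9 - 142*4*(8 + 4)/9) = 34339 - (217/9 - 142*4*12/9) = 34339 - (217/9 - 71/9*96) = 34339 - (217/9 - 2272/3) = 34339 - 1*(-6599/9) = 34339 + 6599/9 = 315650/9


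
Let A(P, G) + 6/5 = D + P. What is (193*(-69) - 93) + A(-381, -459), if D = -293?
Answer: -70426/5 ≈ -14085.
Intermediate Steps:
A(P, G) = -1471/5 + P (A(P, G) = -6/5 + (-293 + P) = -1471/5 + P)
(193*(-69) - 93) + A(-381, -459) = (193*(-69) - 93) + (-1471/5 - 381) = (-13317 - 93) - 3376/5 = -13410 - 3376/5 = -70426/5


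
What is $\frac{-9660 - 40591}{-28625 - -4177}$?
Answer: $\frac{50251}{24448} \approx 2.0554$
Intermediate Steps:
$\frac{-9660 - 40591}{-28625 - -4177} = - \frac{50251}{-28625 + \left(-5897 + 10074\right)} = - \frac{50251}{-28625 + 4177} = - \frac{50251}{-24448} = \left(-50251\right) \left(- \frac{1}{24448}\right) = \frac{50251}{24448}$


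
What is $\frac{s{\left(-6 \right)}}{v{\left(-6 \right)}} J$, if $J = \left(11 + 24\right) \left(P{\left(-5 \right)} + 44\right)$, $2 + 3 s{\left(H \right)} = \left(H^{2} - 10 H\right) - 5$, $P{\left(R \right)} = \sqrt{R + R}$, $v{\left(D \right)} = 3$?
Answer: $\frac{137060}{9} + \frac{3115 i \sqrt{10}}{9} \approx 15229.0 + 1094.5 i$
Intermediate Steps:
$P{\left(R \right)} = \sqrt{2} \sqrt{R}$ ($P{\left(R \right)} = \sqrt{2 R} = \sqrt{2} \sqrt{R}$)
$s{\left(H \right)} = - \frac{7}{3} - \frac{10 H}{3} + \frac{H^{2}}{3}$ ($s{\left(H \right)} = - \frac{2}{3} + \frac{\left(H^{2} - 10 H\right) - 5}{3} = - \frac{2}{3} + \frac{-5 + H^{2} - 10 H}{3} = - \frac{2}{3} - \left(\frac{5}{3} - \frac{H^{2}}{3} + \frac{10 H}{3}\right) = - \frac{7}{3} - \frac{10 H}{3} + \frac{H^{2}}{3}$)
$J = 1540 + 35 i \sqrt{10}$ ($J = \left(11 + 24\right) \left(\sqrt{2} \sqrt{-5} + 44\right) = 35 \left(\sqrt{2} i \sqrt{5} + 44\right) = 35 \left(i \sqrt{10} + 44\right) = 35 \left(44 + i \sqrt{10}\right) = 1540 + 35 i \sqrt{10} \approx 1540.0 + 110.68 i$)
$\frac{s{\left(-6 \right)}}{v{\left(-6 \right)}} J = \frac{- \frac{7}{3} - -20 + \frac{\left(-6\right)^{2}}{3}}{3} \left(1540 + 35 i \sqrt{10}\right) = \left(- \frac{7}{3} + 20 + \frac{1}{3} \cdot 36\right) \frac{1}{3} \left(1540 + 35 i \sqrt{10}\right) = \left(- \frac{7}{3} + 20 + 12\right) \frac{1}{3} \left(1540 + 35 i \sqrt{10}\right) = \frac{89}{3} \cdot \frac{1}{3} \left(1540 + 35 i \sqrt{10}\right) = \frac{89 \left(1540 + 35 i \sqrt{10}\right)}{9} = \frac{137060}{9} + \frac{3115 i \sqrt{10}}{9}$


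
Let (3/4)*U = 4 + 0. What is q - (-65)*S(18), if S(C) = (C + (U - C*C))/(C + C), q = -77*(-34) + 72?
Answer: 115945/54 ≈ 2147.1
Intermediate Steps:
U = 16/3 (U = 4*(4 + 0)/3 = (4/3)*4 = 16/3 ≈ 5.3333)
q = 2690 (q = 2618 + 72 = 2690)
S(C) = (16/3 + C - C²)/(2*C) (S(C) = (C + (16/3 - C*C))/(C + C) = (C + (16/3 - C²))/((2*C)) = (16/3 + C - C²)*(1/(2*C)) = (16/3 + C - C²)/(2*C))
q - (-65)*S(18) = 2690 - (-65)*(⅙)*(16 - 3*18*(-1 + 18))/18 = 2690 - (-65)*(⅙)*(1/18)*(16 - 3*18*17) = 2690 - (-65)*(⅙)*(1/18)*(16 - 918) = 2690 - (-65)*(⅙)*(1/18)*(-902) = 2690 - (-65)*(-451)/54 = 2690 - 1*29315/54 = 2690 - 29315/54 = 115945/54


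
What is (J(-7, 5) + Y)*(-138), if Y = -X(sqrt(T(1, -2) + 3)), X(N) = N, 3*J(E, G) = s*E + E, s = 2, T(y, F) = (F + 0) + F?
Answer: 966 + 138*I ≈ 966.0 + 138.0*I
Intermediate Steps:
T(y, F) = 2*F (T(y, F) = F + F = 2*F)
J(E, G) = E (J(E, G) = (2*E + E)/3 = (3*E)/3 = E)
Y = -I (Y = -sqrt(2*(-2) + 3) = -sqrt(-4 + 3) = -sqrt(-1) = -I ≈ -1.0*I)
(J(-7, 5) + Y)*(-138) = (-7 - I)*(-138) = 966 + 138*I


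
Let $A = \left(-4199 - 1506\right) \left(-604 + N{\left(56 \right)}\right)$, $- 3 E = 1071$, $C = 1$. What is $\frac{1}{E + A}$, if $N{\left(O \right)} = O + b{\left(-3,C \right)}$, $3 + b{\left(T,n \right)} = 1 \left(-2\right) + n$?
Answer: $\frac{1}{3148803} \approx 3.1758 \cdot 10^{-7}$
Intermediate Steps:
$E = -357$ ($E = \left(- \frac{1}{3}\right) 1071 = -357$)
$b{\left(T,n \right)} = -5 + n$ ($b{\left(T,n \right)} = -3 + \left(1 \left(-2\right) + n\right) = -3 + \left(-2 + n\right) = -5 + n$)
$N{\left(O \right)} = -4 + O$ ($N{\left(O \right)} = O + \left(-5 + 1\right) = O - 4 = -4 + O$)
$A = 3149160$ ($A = \left(-4199 - 1506\right) \left(-604 + \left(-4 + 56\right)\right) = - 5705 \left(-604 + 52\right) = \left(-5705\right) \left(-552\right) = 3149160$)
$\frac{1}{E + A} = \frac{1}{-357 + 3149160} = \frac{1}{3148803}$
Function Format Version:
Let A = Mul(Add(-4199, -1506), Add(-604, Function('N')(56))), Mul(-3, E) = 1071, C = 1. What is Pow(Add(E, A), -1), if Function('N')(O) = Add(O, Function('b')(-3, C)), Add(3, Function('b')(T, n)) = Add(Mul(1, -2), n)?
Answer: Rational(1, 3148803) ≈ 3.1758e-7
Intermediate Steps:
E = -357 (E = Mul(Rational(-1, 3), 1071) = -357)
Function('b')(T, n) = Add(-5, n) (Function('b')(T, n) = Add(-3, Add(Mul(1, -2), n)) = Add(-3, Add(-2, n)) = Add(-5, n))
Function('N')(O) = Add(-4, O) (Function('N')(O) = Add(O, Add(-5, 1)) = Add(O, -4) = Add(-4, O))
A = 3149160 (A = Mul(Add(-4199, -1506), Add(-604, Add(-4, 56))) = Mul(-5705, Add(-604, 52)) = Mul(-5705, -552) = 3149160)
Pow(Add(E, A), -1) = Pow(Add(-357, 3149160), -1) = Pow(3148803, -1) = Rational(1, 3148803)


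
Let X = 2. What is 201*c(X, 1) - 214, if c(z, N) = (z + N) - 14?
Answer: -2425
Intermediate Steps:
c(z, N) = -14 + N + z (c(z, N) = (N + z) - 14 = -14 + N + z)
201*c(X, 1) - 214 = 201*(-14 + 1 + 2) - 214 = 201*(-11) - 214 = -2211 - 214 = -2425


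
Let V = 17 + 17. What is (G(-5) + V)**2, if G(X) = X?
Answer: 841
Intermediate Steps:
V = 34
(G(-5) + V)**2 = (-5 + 34)**2 = 29**2 = 841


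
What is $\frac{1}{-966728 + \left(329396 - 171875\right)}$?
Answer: $- \frac{1}{809207} \approx -1.2358 \cdot 10^{-6}$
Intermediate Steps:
$\frac{1}{-966728 + \left(329396 - 171875\right)} = \frac{1}{-966728 + 157521} = \frac{1}{-809207} = - \frac{1}{809207}$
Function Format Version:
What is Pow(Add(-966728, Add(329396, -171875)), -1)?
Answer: Rational(-1, 809207) ≈ -1.2358e-6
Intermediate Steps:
Pow(Add(-966728, Add(329396, -171875)), -1) = Pow(Add(-966728, 157521), -1) = Pow(-809207, -1) = Rational(-1, 809207)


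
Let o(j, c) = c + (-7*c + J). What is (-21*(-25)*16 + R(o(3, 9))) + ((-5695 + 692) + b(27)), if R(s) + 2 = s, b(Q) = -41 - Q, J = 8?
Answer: 3281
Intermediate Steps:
o(j, c) = 8 - 6*c (o(j, c) = c + (-7*c + 8) = c + (8 - 7*c) = 8 - 6*c)
R(s) = -2 + s
(-21*(-25)*16 + R(o(3, 9))) + ((-5695 + 692) + b(27)) = (-21*(-25)*16 + (-2 + (8 - 6*9))) + ((-5695 + 692) + (-41 - 1*27)) = (525*16 + (-2 + (8 - 54))) + (-5003 + (-41 - 27)) = (8400 + (-2 - 46)) + (-5003 - 68) = (8400 - 48) - 5071 = 8352 - 5071 = 3281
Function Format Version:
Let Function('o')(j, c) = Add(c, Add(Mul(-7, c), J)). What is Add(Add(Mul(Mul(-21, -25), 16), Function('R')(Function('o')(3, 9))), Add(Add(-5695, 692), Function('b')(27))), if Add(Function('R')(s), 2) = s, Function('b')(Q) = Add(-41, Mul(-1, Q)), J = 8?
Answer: 3281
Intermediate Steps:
Function('o')(j, c) = Add(8, Mul(-6, c)) (Function('o')(j, c) = Add(c, Add(Mul(-7, c), 8)) = Add(c, Add(8, Mul(-7, c))) = Add(8, Mul(-6, c)))
Function('R')(s) = Add(-2, s)
Add(Add(Mul(Mul(-21, -25), 16), Function('R')(Function('o')(3, 9))), Add(Add(-5695, 692), Function('b')(27))) = Add(Add(Mul(Mul(-21, -25), 16), Add(-2, Add(8, Mul(-6, 9)))), Add(Add(-5695, 692), Add(-41, Mul(-1, 27)))) = Add(Add(Mul(525, 16), Add(-2, Add(8, -54))), Add(-5003, Add(-41, -27))) = Add(Add(8400, Add(-2, -46)), Add(-5003, -68)) = Add(Add(8400, -48), -5071) = Add(8352, -5071) = 3281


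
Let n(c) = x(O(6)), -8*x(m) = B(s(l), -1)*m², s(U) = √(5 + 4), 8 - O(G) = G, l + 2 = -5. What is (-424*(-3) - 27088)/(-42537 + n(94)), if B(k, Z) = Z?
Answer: 51632/85073 ≈ 0.60691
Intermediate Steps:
l = -7 (l = -2 - 5 = -7)
O(G) = 8 - G
s(U) = 3 (s(U) = √9 = 3)
x(m) = m²/8 (x(m) = -(-1)*m²/8 = m²/8)
n(c) = ½ (n(c) = (8 - 1*6)²/8 = (8 - 6)²/8 = (⅛)*2² = (⅛)*4 = ½)
(-424*(-3) - 27088)/(-42537 + n(94)) = (-424*(-3) - 27088)/(-42537 + ½) = (1272 - 27088)/(-85073/2) = -25816*(-2/85073) = 51632/85073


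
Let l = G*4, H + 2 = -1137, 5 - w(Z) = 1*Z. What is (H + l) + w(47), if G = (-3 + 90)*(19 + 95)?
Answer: 38491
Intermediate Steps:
w(Z) = 5 - Z
H = -1139 (H = -2 - 1137 = -1139)
G = 9918 (G = 87*114 = 9918)
l = 39672 (l = 9918*4 = 39672)
(H + l) + w(47) = (-1139 + 39672) + (5 - 1*47) = 38533 + (5 - 47) = 38533 - 42 = 38491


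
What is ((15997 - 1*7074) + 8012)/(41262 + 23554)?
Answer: 16935/64816 ≈ 0.26128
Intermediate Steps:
((15997 - 1*7074) + 8012)/(41262 + 23554) = ((15997 - 7074) + 8012)/64816 = (8923 + 8012)*(1/64816) = 16935*(1/64816) = 16935/64816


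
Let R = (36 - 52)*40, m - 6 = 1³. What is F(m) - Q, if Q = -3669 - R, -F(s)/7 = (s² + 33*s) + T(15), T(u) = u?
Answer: 964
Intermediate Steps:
m = 7 (m = 6 + 1³ = 6 + 1 = 7)
R = -640 (R = -16*40 = -640)
F(s) = -105 - 231*s - 7*s² (F(s) = -7*((s² + 33*s) + 15) = -7*(15 + s² + 33*s) = -105 - 231*s - 7*s²)
Q = -3029 (Q = -3669 - 1*(-640) = -3669 + 640 = -3029)
F(m) - Q = (-105 - 231*7 - 7*7²) - 1*(-3029) = (-105 - 1617 - 7*49) + 3029 = (-105 - 1617 - 343) + 3029 = -2065 + 3029 = 964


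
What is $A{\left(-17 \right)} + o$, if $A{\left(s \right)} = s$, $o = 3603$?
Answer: $3586$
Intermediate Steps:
$A{\left(-17 \right)} + o = -17 + 3603 = 3586$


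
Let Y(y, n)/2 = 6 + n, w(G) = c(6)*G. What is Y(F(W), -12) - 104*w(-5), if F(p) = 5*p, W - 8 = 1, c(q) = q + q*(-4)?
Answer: -9372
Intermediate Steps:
c(q) = -3*q (c(q) = q - 4*q = -3*q)
W = 9 (W = 8 + 1 = 9)
w(G) = -18*G (w(G) = (-3*6)*G = -18*G)
Y(y, n) = 12 + 2*n (Y(y, n) = 2*(6 + n) = 12 + 2*n)
Y(F(W), -12) - 104*w(-5) = (12 + 2*(-12)) - (-1872)*(-5) = (12 - 24) - 104*90 = -12 - 9360 = -9372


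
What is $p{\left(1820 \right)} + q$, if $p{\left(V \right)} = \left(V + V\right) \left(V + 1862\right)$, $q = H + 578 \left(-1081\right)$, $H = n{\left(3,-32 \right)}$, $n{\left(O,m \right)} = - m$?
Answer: $12777694$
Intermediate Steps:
$H = 32$ ($H = \left(-1\right) \left(-32\right) = 32$)
$q = -624786$ ($q = 32 + 578 \left(-1081\right) = 32 - 624818 = -624786$)
$p{\left(V \right)} = 2 V \left(1862 + V\right)$
$p{\left(1820 \right)} + q = 2 \cdot 1820 \left(1862 + 1820\right) - 624786 = 2 \cdot 1820 \cdot 3682 - 624786 = 13402480 - 624786 = 12777694$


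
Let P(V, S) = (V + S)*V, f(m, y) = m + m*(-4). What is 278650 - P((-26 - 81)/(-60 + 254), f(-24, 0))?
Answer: 10488754527/37636 ≈ 2.7869e+5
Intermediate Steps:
f(m, y) = -3*m (f(m, y) = m - 4*m = -3*m)
P(V, S) = V*(S + V) (P(V, S) = (S + V)*V = V*(S + V))
278650 - P((-26 - 81)/(-60 + 254), f(-24, 0)) = 278650 - (-26 - 81)/(-60 + 254)*(-3*(-24) + (-26 - 81)/(-60 + 254)) = 278650 - (-107/194)*(72 - 107/194) = 278650 - (-107*1/194)*(72 - 107*1/194) = 278650 - (-107)*(72 - 107/194)/194 = 278650 - (-107)*13861/(194*194) = 278650 - 1*(-1483127/37636) = 278650 + 1483127/37636 = 10488754527/37636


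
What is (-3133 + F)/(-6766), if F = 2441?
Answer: 346/3383 ≈ 0.10228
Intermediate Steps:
(-3133 + F)/(-6766) = (-3133 + 2441)/(-6766) = -692*(-1/6766) = 346/3383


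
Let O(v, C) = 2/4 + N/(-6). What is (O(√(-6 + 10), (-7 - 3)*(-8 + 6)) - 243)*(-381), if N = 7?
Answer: 92837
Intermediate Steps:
O(v, C) = -⅔ (O(v, C) = 2/4 + 7/(-6) = 2*(¼) + 7*(-⅙) = ½ - 7/6 = -⅔)
(O(√(-6 + 10), (-7 - 3)*(-8 + 6)) - 243)*(-381) = (-⅔ - 243)*(-381) = -731/3*(-381) = 92837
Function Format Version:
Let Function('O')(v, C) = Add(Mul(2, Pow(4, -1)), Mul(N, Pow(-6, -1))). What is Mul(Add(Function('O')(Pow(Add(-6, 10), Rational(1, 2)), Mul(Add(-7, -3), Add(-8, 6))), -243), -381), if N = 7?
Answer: 92837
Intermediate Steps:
Function('O')(v, C) = Rational(-2, 3) (Function('O')(v, C) = Add(Mul(2, Pow(4, -1)), Mul(7, Pow(-6, -1))) = Add(Mul(2, Rational(1, 4)), Mul(7, Rational(-1, 6))) = Add(Rational(1, 2), Rational(-7, 6)) = Rational(-2, 3))
Mul(Add(Function('O')(Pow(Add(-6, 10), Rational(1, 2)), Mul(Add(-7, -3), Add(-8, 6))), -243), -381) = Mul(Add(Rational(-2, 3), -243), -381) = Mul(Rational(-731, 3), -381) = 92837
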